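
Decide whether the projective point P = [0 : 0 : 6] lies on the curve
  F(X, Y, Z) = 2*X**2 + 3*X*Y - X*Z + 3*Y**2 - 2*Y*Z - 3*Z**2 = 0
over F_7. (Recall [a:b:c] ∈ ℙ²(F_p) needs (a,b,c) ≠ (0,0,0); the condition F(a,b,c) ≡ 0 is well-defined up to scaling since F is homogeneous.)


F(0,0,6) ≡ 4 (mod 7); P is NOT on the curve.

Evaluate F(0, 0, 6) term-by-term (mod 7).
  2*X**2 ↦ 2·0·1·1 = 0
  3*X*Y ↦ 3·0·0·1 = 0
  -X*Z ↦ -1·0·1·6 = 0
  3*Y**2 ↦ 3·1·0·1 = 0
  -2*Y*Z ↦ -2·1·0·6 = 0
  -3*Z**2 ↦ -3·1·1·36 = -108
Sum: F(0, 0, 6) = (0) + (0) + (0) + (0) + (0) + (-108) = -108.
Reducing mod 7: -108 ≡ 4 (mod 7).
Since F(a, b, c) ≡ 4 ≠ 0 (mod 7), P does NOT lie on the curve.


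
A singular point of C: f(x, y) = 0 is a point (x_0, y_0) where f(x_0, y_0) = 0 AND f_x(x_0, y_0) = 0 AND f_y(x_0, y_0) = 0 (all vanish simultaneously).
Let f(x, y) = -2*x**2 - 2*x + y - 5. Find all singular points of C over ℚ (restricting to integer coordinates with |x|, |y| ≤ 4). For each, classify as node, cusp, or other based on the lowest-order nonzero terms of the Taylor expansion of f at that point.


No singular points in the scanned grid; C is smooth there.

Compute partial derivatives:
  f_x = -4*x - 2.
  f_y = 1.
f_y = 1 is a nonzero constant, so f_y never vanishes: no point (x, y) can satisfy f = f_x = f_y = 0. In particular no (x, y) ∈ {−4, ..., 4}² is singular; the curve is smooth.


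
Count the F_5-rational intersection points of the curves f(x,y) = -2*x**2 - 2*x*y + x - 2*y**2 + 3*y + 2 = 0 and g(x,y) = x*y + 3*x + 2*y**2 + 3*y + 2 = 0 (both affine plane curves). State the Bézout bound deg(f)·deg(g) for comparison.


Common zeros: {(2, 4)}; count = 1; Bézout bound = 4.

deg(f) = 2, deg(g) = 2, so Bézout bound = 4.
Scan x ∈ F_5. For each x, list the y ∈ F_5 with f(x, y) ≡ 0 and those with g(x, y) ≡ 0 (mod 5); the common zeros in that column are the intersection.
  x = 0: f ≡ 0 at y ∈ {2}; g ≡ 0 at y ∈ ∅; common: ∅.
  x = 1: f ≡ 0 at y ∈ {1, 2}; g ≡ 0 at y ∈ {0, 3}; common: ∅.
  x = 2: f ≡ 0 at y ∈ {3, 4}; g ≡ 0 at y ∈ {1, 4}; common: {4}.
  x = 3: f ≡ 0 at y ∈ {3}; g ≡ 0 at y ∈ ∅; common: ∅.
  x = 4: f ≡ 0 at y ∈ ∅; g ≡ 0 at y ∈ ∅; common: ∅.
Collecting: common zeros = {(2, 4)}, so the count is 1.
Comparison with the Bézout bound: 1 ≤ 4 = deg(f)·deg(g), as expected for curves with no common component (the affine F_5-count falls short of the bound because intersections may lie at infinity, over extension fields, or carry multiplicity).


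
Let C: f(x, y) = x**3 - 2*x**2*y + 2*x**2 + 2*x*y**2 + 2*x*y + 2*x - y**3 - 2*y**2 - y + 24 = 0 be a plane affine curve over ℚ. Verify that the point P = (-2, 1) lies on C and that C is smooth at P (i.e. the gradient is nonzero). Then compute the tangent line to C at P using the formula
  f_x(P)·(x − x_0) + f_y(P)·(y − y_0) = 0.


Tangent line at P: 18*x - 28*y + 64 = 0.

Step 1: f(-2, 1) = 0, so P lies on C.
Step 2: partial derivatives
  f_x(x, y) = 3*x**2 - 4*x*y + 4*x + 2*y**2 + 2*y + 2, f_y(x, y) = -2*x**2 + 4*x*y + 2*x - 3*y**2 - 4*y - 1.
  f_x(P) = 18, f_y(P) = -28 (gradient nonzero, so P is smooth).
Step 3: tangent line at P: 18·(x − -2) + -28·(y − 1) = 0.
Expanding: 18*x - 28*y + 64 = 0.


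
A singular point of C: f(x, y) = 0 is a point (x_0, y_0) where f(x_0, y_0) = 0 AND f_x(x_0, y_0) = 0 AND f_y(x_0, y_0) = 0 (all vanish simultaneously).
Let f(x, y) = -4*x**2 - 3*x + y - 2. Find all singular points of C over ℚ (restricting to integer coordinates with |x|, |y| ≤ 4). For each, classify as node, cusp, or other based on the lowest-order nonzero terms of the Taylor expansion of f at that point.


No singular points in the scanned grid; C is smooth there.

Compute partial derivatives:
  f_x = -8*x - 3.
  f_y = 1.
f_y = 1 is a nonzero constant, so f_y never vanishes: no point (x, y) can satisfy f = f_x = f_y = 0. In particular no (x, y) ∈ {−4, ..., 4}² is singular; the curve is smooth.


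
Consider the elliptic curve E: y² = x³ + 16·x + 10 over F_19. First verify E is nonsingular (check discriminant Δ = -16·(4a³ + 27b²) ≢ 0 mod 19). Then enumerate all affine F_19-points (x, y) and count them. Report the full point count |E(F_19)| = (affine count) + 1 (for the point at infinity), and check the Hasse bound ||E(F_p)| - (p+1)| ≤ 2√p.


Affine points = {(3, 3), (3, 16), (4, 9), (4, 10), (5, 5), (5, 14), (7, 3), (7, 16), (8, 2), (8, 17), (9, 3), (9, 16), (10, 7), (10, 12), (11, 4), (11, 15), (12, 7), (12, 12), (16, 7), (16, 12)}; affine count = 20; |E(F_19)| = 21.

Discriminant check: Δ ∝ 4a³ + 27b² = 4·16³ + 27·10² = 4·4096 + 27·100 ≡ 8 (mod 19). Nonzero ⇒ E is nonsingular.
For each x ∈ F_19, compute rhs = x³ + 16·x + 10 mod 19, then count y ∈ F_19 with y² ≡ rhs.
  x = 0: rhs = 10, matching y values: none (0 points).
  x = 1: rhs = 8, matching y values: none (0 points).
  x = 2: rhs = 12, matching y values: none (0 points).
  x = 3: rhs = 9, matching y values: 3, 16 (2 points).
  x = 4: rhs = 5, matching y values: 9, 10 (2 points).
  x = 5: rhs = 6, matching y values: 5, 14 (2 points).
  x = 6: rhs = 18, matching y values: none (0 points).
  x = 7: rhs = 9, matching y values: 3, 16 (2 points).
  x = 8: rhs = 4, matching y values: 2, 17 (2 points).
  x = 9: rhs = 9, matching y values: 3, 16 (2 points).
  x = 10: rhs = 11, matching y values: 7, 12 (2 points).
  x = 11: rhs = 16, matching y values: 4, 15 (2 points).
  x = 12: rhs = 11, matching y values: 7, 12 (2 points).
  x = 13: rhs = 2, matching y values: none (0 points).
  x = 14: rhs = 14, matching y values: none (0 points).
  x = 15: rhs = 15, matching y values: none (0 points).
  x = 16: rhs = 11, matching y values: 7, 12 (2 points).
  x = 17: rhs = 8, matching y values: none (0 points).
  x = 18: rhs = 12, matching y values: none (0 points).
Total affine count: 20.
Full point count |E(F_19)| = 20 + 1 = 21.
Hasse bound: |21 − (19+1)| = |1| = 1 ≤ 2√19 ≈ 8.7178 ✓.


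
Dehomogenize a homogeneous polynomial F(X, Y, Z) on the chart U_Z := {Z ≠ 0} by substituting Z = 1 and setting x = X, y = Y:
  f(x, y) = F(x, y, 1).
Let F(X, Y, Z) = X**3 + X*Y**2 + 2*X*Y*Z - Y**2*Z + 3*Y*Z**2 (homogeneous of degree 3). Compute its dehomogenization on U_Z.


f(x, y) = x**3 + x*y**2 + 2*x*y - y**2 + 3*y

On U_Z we set Z = 1. Each monomial c·X^i·Y^j·Z^k in F becomes c·x^i·y^j·1^k = c·x^i·y^j.
Substituting Z = 1: F(X, Y, 1) = x**3 + x*y**2 + 2*x*y - y**2 + 3*y.
Note: deg(f) ≤ deg(F) = 3; strict inequality happens when F is divisible by Z (lost terms).


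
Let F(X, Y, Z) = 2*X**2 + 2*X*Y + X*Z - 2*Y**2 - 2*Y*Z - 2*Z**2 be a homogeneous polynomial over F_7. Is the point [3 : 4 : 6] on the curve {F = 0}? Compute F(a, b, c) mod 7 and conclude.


F(3,4,6) ≡ 6 (mod 7); P is NOT on the curve.

Evaluate F(3, 4, 6) term-by-term (mod 7).
  2*X**2 ↦ 2·9·1·1 = 18
  2*X*Y ↦ 2·3·4·1 = 24
  X*Z ↦ 1·3·1·6 = 18
  -2*Y**2 ↦ -2·1·16·1 = -32
  -2*Y*Z ↦ -2·1·4·6 = -48
  -2*Z**2 ↦ -2·1·1·36 = -72
Sum: F(3, 4, 6) = (18) + (24) + (18) + (-32) + (-48) + (-72) = -92.
Reducing mod 7: -92 ≡ 6 (mod 7).
Since F(a, b, c) ≡ 6 ≠ 0 (mod 7), P does NOT lie on the curve.


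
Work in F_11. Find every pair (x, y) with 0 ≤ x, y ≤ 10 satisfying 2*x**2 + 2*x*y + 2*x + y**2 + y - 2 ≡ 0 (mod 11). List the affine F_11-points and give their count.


Affine F_11-points: {(0, 1), (0, 9), (1, 9), (1, 10), (3, 0), (3, 4), (7, 0), (7, 7), (9, 1), (9, 2), (10, 2), (10, 10)}; count = 12.

For each of the 121 pairs (x, y) ∈ F_11², evaluate f(x, y) mod 11. Record the zeros.
  x = 0: [0↦9, 1↦0, 2↦4, 3↦10, 4↦7, 5↦6, 6↦7, 7↦10, 8↦4, 9↦0, 10↦9]  zeros at y ∈ {1, 9}
  x = 1: [0↦2, 1↦6, 2↦1, 3↦9, 4↦8, 5↦9, 6↦1, 7↦6, 8↦2, 9↦0, 10↦0]  zeros at y ∈ {9, 10}
  x = 2: [0↦10, 1↦5, 2↦2, 3↦1, 4↦2, 5↦5, 6↦10, 7↦6, 8↦4, 9↦4, 10↦6]  zeros at y ∈ ∅
  x = 3: [0↦0, 1↦8, 2↦7, 3↦8, 4↦0, 5↦5, 6↦1, 7↦10, 8↦10, 9↦1, 10↦5]  zeros at y ∈ {0, 4}
  x = 4: [0↦5, 1↦4, 2↦5, 3↦8, 4↦2, 5↦9, 6↦7, 7↦7, 8↦9, 9↦2, 10↦8]  zeros at y ∈ ∅
  x = 5: [0↦3, 1↦4, 2↦7, 3↦1, 4↦8, 5↦6, 6↦6, 7↦8, 8↦1, 9↦7, 10↦4]  zeros at y ∈ ∅
  x = 6: [0↦5, 1↦8, 2↦2, 3↦9, 4↦7, 5↦7, 6↦9, 7↦2, 8↦8, 9↦5, 10↦4]  zeros at y ∈ ∅
  x = 7: [0↦0, 1↦5, 2↦1, 3↦10, 4↦10, 5↦1, 6↦5, 7↦0, 8↦8, 9↦7, 10↦8]  zeros at y ∈ {0, 7}
  x = 8: [0↦10, 1↦6, 2↦4, 3↦4, 4↦6, 5↦10, 6↦5, 7↦2, 8↦1, 9↦2, 10↦5]  zeros at y ∈ ∅
  x = 9: [0↦2, 1↦0, 2↦0, 3↦2, 4↦6, 5↦1, 6↦9, 7↦8, 8↦9, 9↦1, 10↦6]  zeros at y ∈ {1, 2}
  x = 10: [0↦9, 1↦9, 2↦0, 3↦4, 4↦10, 5↦7, 6↦6, 7↦7, 8↦10, 9↦4, 10↦0]  zeros at y ∈ {2, 10}
Collecting zeros: affine points = {(0, 1), (0, 9), (1, 9), (1, 10), (3, 0), (3, 4), (7, 0), (7, 7), (9, 1), (9, 2), (10, 2), (10, 10)}.
Total count |C(F_11)_aff| = 12.


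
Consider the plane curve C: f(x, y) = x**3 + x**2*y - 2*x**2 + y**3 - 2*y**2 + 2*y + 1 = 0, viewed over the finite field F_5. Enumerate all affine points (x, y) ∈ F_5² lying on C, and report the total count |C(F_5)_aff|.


Affine F_5-points: {(0, 2), (1, 0), (3, 0), (3, 1), (4, 1)}; count = 5.

For each of the 25 pairs (x, y) ∈ F_5², evaluate f(x, y) mod 5. Record the zeros.
  x = 0: [0↦1, 1↦2, 2↦0, 3↦1, 4↦1]  zeros at y ∈ {2}
  x = 1: [0↦0, 1↦2, 2↦1, 3↦3, 4↦4]  zeros at y ∈ {0}
  x = 2: [0↦1, 1↦1, 2↦3, 3↦3, 4↦2]  zeros at y ∈ ∅
  x = 3: [0↦0, 1↦0, 2↦2, 3↦2, 4↦1]  zeros at y ∈ {0, 1}
  x = 4: [0↦3, 1↦0, 2↦4, 3↦1, 4↦2]  zeros at y ∈ {1}
Collecting zeros: affine points = {(0, 2), (1, 0), (3, 0), (3, 1), (4, 1)}.
Total count |C(F_5)_aff| = 5.


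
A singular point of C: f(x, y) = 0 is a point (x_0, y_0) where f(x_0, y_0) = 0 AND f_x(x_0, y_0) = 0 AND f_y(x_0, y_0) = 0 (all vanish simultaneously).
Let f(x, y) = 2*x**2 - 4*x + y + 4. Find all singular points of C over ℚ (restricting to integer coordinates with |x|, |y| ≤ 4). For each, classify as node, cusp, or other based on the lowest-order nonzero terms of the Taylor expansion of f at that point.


No singular points in the scanned grid; C is smooth there.

Compute partial derivatives:
  f_x = 4*x - 4.
  f_y = 1.
f_y = 1 is a nonzero constant, so f_y never vanishes: no point (x, y) can satisfy f = f_x = f_y = 0. In particular no (x, y) ∈ {−4, ..., 4}² is singular; the curve is smooth.


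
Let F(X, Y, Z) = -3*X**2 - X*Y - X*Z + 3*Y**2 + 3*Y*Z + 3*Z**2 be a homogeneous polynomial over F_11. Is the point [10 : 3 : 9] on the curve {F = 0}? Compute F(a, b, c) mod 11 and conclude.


F(10,3,9) ≡ 8 (mod 11); P is NOT on the curve.

Evaluate F(10, 3, 9) term-by-term (mod 11).
  -3*X**2 ↦ -3·100·1·1 = -300
  -X*Y ↦ -1·10·3·1 = -30
  -X*Z ↦ -1·10·1·9 = -90
  3*Y**2 ↦ 3·1·9·1 = 27
  3*Y*Z ↦ 3·1·3·9 = 81
  3*Z**2 ↦ 3·1·1·81 = 243
Sum: F(10, 3, 9) = (-300) + (-30) + (-90) + (27) + (81) + (243) = -69.
Reducing mod 11: -69 ≡ 8 (mod 11).
Since F(a, b, c) ≡ 8 ≠ 0 (mod 11), P does NOT lie on the curve.


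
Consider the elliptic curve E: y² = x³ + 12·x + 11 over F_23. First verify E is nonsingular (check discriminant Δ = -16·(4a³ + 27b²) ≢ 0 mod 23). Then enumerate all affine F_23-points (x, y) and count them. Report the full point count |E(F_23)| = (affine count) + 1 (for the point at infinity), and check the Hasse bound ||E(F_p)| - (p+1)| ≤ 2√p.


Affine points = {(1, 1), (1, 22), (4, 10), (4, 13), (5, 9), (5, 14), (6, 0), (7, 1), (7, 22), (10, 2), (10, 21), (11, 5), (11, 18), (13, 8), (13, 15), (14, 5), (14, 18), (15, 1), (15, 22), (21, 5), (21, 18)}; affine count = 21; |E(F_23)| = 22.

Discriminant check: Δ ∝ 4a³ + 27b² = 4·12³ + 27·11² = 4·1728 + 27·121 ≡ 13 (mod 23). Nonzero ⇒ E is nonsingular.
For each x ∈ F_23, compute rhs = x³ + 12·x + 11 mod 23, then count y ∈ F_23 with y² ≡ rhs.
  x = 0: rhs = 11, matching y values: none (0 points).
  x = 1: rhs = 1, matching y values: 1, 22 (2 points).
  x = 2: rhs = 20, matching y values: none (0 points).
  x = 3: rhs = 5, matching y values: none (0 points).
  x = 4: rhs = 8, matching y values: 10, 13 (2 points).
  x = 5: rhs = 12, matching y values: 9, 14 (2 points).
  x = 6: rhs = 0, matching y values: 0 (1 points).
  x = 7: rhs = 1, matching y values: 1, 22 (2 points).
  x = 8: rhs = 21, matching y values: none (0 points).
  x = 9: rhs = 20, matching y values: none (0 points).
  x = 10: rhs = 4, matching y values: 2, 21 (2 points).
  x = 11: rhs = 2, matching y values: 5, 18 (2 points).
  x = 12: rhs = 20, matching y values: none (0 points).
  x = 13: rhs = 18, matching y values: 8, 15 (2 points).
  x = 14: rhs = 2, matching y values: 5, 18 (2 points).
  x = 15: rhs = 1, matching y values: 1, 22 (2 points).
  x = 16: rhs = 21, matching y values: none (0 points).
  x = 17: rhs = 22, matching y values: none (0 points).
  x = 18: rhs = 10, matching y values: none (0 points).
  x = 19: rhs = 14, matching y values: none (0 points).
  x = 20: rhs = 17, matching y values: none (0 points).
  x = 21: rhs = 2, matching y values: 5, 18 (2 points).
  x = 22: rhs = 21, matching y values: none (0 points).
Total affine count: 21.
Full point count |E(F_23)| = 21 + 1 = 22.
Hasse bound: |22 − (23+1)| = |-2| = 2 ≤ 2√23 ≈ 9.5917 ✓.


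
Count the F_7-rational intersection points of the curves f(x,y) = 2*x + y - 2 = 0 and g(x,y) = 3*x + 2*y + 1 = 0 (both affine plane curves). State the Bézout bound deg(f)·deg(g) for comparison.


Common zeros: {(5, 6)}; count = 1; Bézout bound = 1.

deg(f) = 1, deg(g) = 1, so Bézout bound = 1.
Scan x ∈ F_7. For each x, list the y ∈ F_7 with f(x, y) ≡ 0 and those with g(x, y) ≡ 0 (mod 7); the common zeros in that column are the intersection.
  x = 0: f ≡ 0 at y ∈ {2}; g ≡ 0 at y ∈ {3}; common: ∅.
  x = 1: f ≡ 0 at y ∈ {0}; g ≡ 0 at y ∈ {5}; common: ∅.
  x = 2: f ≡ 0 at y ∈ {5}; g ≡ 0 at y ∈ {0}; common: ∅.
  x = 3: f ≡ 0 at y ∈ {3}; g ≡ 0 at y ∈ {2}; common: ∅.
  x = 4: f ≡ 0 at y ∈ {1}; g ≡ 0 at y ∈ {4}; common: ∅.
  x = 5: f ≡ 0 at y ∈ {6}; g ≡ 0 at y ∈ {6}; common: {6}.
  x = 6: f ≡ 0 at y ∈ {4}; g ≡ 0 at y ∈ {1}; common: ∅.
Collecting: common zeros = {(5, 6)}, so the count is 1.
Comparison with the Bézout bound: 1 ≤ 1 = deg(f)·deg(g), as expected for curves with no common component (the bound is attained).


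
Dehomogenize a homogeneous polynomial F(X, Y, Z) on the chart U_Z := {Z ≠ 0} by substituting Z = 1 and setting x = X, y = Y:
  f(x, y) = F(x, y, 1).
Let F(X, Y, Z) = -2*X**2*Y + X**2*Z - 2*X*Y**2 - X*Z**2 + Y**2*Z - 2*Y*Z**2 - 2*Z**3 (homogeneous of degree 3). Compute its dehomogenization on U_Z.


f(x, y) = -2*x**2*y + x**2 - 2*x*y**2 - x + y**2 - 2*y - 2

On U_Z we set Z = 1. Each monomial c·X^i·Y^j·Z^k in F becomes c·x^i·y^j·1^k = c·x^i·y^j.
Substituting Z = 1: F(X, Y, 1) = -2*x**2*y + x**2 - 2*x*y**2 - x + y**2 - 2*y - 2.
Note: deg(f) ≤ deg(F) = 3; strict inequality happens when F is divisible by Z (lost terms).


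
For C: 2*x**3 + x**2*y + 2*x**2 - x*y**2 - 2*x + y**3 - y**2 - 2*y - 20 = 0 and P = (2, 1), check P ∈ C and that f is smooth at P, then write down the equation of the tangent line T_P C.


Tangent line at P: 33*x - y - 65 = 0.

Step 1: f(2, 1) = 0, so P lies on C.
Step 2: partial derivatives
  f_x(x, y) = 6*x**2 + 2*x*y + 4*x - y**2 - 2, f_y(x, y) = x**2 - 2*x*y + 3*y**2 - 2*y - 2.
  f_x(P) = 33, f_y(P) = -1 (gradient nonzero, so P is smooth).
Step 3: tangent line at P: 33·(x − 2) + -1·(y − 1) = 0.
Expanding: 33*x - y - 65 = 0.


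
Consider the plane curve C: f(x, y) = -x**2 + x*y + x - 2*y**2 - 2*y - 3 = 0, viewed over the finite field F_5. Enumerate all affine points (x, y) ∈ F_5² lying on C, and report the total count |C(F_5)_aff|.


Affine F_5-points: {(0, 2), (2, 0), (3, 1), (3, 2), (4, 0), (4, 1)}; count = 6.

For each of the 25 pairs (x, y) ∈ F_5², evaluate f(x, y) mod 5. Record the zeros.
  x = 0: [0↦2, 1↦3, 2↦0, 3↦3, 4↦2]  zeros at y ∈ {2}
  x = 1: [0↦2, 1↦4, 2↦2, 3↦1, 4↦1]  zeros at y ∈ ∅
  x = 2: [0↦0, 1↦3, 2↦2, 3↦2, 4↦3]  zeros at y ∈ {0}
  x = 3: [0↦1, 1↦0, 2↦0, 3↦1, 4↦3]  zeros at y ∈ {1, 2}
  x = 4: [0↦0, 1↦0, 2↦1, 3↦3, 4↦1]  zeros at y ∈ {0, 1}
Collecting zeros: affine points = {(0, 2), (2, 0), (3, 1), (3, 2), (4, 0), (4, 1)}.
Total count |C(F_5)_aff| = 6.


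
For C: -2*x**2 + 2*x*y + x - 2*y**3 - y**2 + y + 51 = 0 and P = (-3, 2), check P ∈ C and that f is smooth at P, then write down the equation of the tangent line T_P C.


Tangent line at P: 17*x - 33*y + 117 = 0.

Step 1: f(-3, 2) = 0, so P lies on C.
Step 2: partial derivatives
  f_x(x, y) = -4*x + 2*y + 1, f_y(x, y) = 2*x - 6*y**2 - 2*y + 1.
  f_x(P) = 17, f_y(P) = -33 (gradient nonzero, so P is smooth).
Step 3: tangent line at P: 17·(x − -3) + -33·(y − 2) = 0.
Expanding: 17*x - 33*y + 117 = 0.


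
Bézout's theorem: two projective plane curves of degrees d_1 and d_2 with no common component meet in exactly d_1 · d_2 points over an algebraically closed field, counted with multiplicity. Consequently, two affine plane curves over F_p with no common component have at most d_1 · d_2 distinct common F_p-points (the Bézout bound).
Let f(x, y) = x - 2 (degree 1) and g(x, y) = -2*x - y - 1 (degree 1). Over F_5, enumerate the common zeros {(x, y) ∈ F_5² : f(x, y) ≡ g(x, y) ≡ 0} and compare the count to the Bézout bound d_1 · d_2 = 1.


Common zeros: {(2, 0)}; count = 1; Bézout bound = 1.

deg(f) = 1, deg(g) = 1, so Bézout bound = 1.
Scan x ∈ F_5. For each x, list the y ∈ F_5 with f(x, y) ≡ 0 and those with g(x, y) ≡ 0 (mod 5); the common zeros in that column are the intersection.
  x = 0: f ≡ 0 at y ∈ ∅; g ≡ 0 at y ∈ {4}; common: ∅.
  x = 1: f ≡ 0 at y ∈ ∅; g ≡ 0 at y ∈ {2}; common: ∅.
  x = 2: f ≡ 0 at y ∈ {0, 1, 2, 3, 4}; g ≡ 0 at y ∈ {0}; common: {0}.
  x = 3: f ≡ 0 at y ∈ ∅; g ≡ 0 at y ∈ {3}; common: ∅.
  x = 4: f ≡ 0 at y ∈ ∅; g ≡ 0 at y ∈ {1}; common: ∅.
Collecting: common zeros = {(2, 0)}, so the count is 1.
Comparison with the Bézout bound: 1 ≤ 1 = deg(f)·deg(g), as expected for curves with no common component (the bound is attained).


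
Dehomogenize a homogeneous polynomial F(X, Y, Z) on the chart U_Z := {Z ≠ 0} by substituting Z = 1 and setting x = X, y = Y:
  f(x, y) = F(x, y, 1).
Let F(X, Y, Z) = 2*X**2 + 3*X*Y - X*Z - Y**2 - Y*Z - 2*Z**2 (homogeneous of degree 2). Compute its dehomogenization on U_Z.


f(x, y) = 2*x**2 + 3*x*y - x - y**2 - y - 2

On U_Z we set Z = 1. Each monomial c·X^i·Y^j·Z^k in F becomes c·x^i·y^j·1^k = c·x^i·y^j.
Substituting Z = 1: F(X, Y, 1) = 2*x**2 + 3*x*y - x - y**2 - y - 2.
Note: deg(f) ≤ deg(F) = 2; strict inequality happens when F is divisible by Z (lost terms).


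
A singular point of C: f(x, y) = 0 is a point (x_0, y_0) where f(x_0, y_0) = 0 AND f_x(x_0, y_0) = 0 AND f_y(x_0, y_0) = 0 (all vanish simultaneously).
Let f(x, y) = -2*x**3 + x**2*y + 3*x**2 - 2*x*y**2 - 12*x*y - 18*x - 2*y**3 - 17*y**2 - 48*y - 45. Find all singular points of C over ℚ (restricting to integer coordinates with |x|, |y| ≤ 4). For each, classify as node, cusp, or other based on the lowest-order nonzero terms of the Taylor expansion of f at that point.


Singular points: {(0, -3)}; classification: cusp.

Compute partial derivatives:
  f_x = -6*x**2 + 2*x*y + 6*x - 2*y**2 - 12*y - 18.
  f_y = x**2 - 4*x*y - 12*x - 6*y**2 - 34*y - 48.
Scan x_0 ∈ {−4, ..., 4}. For each x_0, f_y(x_0, y) is a polynomial in y; find its integer roots y ∈ {−4, ..., 4}, then test f_x and f at those candidates.
  x = -4: f_y(-4, y) = -6*y**2 - 18*y + 16; no integer root y with |y| ≤ 4.
  x = -3: f_y(-3, y) = -6*y**2 - 22*y - 3; no integer root y with |y| ≤ 4.
  x = -2: f_y(-2, y) = -6*y**2 - 26*y - 20; vanishes at y ∈ {-1}. (-2, -1): f_x = -40 ≠ 0.
  x = -1: f_y(-1, y) = -6*y**2 - 30*y - 35; no integer root y with |y| ≤ 4.
  x = 0: f_y(0, y) = -6*y**2 - 34*y - 48; vanishes at y ∈ {-3}. (0, -3): f_x = 0, f = 0 — SINGULAR.
  x = 1: f_y(1, y) = -6*y**2 - 38*y - 59; no integer root y with |y| ≤ 4.
  x = 2: f_y(2, y) = -6*y**2 - 42*y - 68; no integer root y with |y| ≤ 4.
  x = 3: f_y(3, y) = -6*y**2 - 46*y - 75; no integer root y with |y| ≤ 4.
  x = 4: f_y(4, y) = -6*y**2 - 50*y - 80; no integer root y with |y| ≤ 4.
Only singular point on the grid: (0, -3).
Classify: substitute x = 0 + u, y = -3 + v and expand: f = -2*u**3 + u**2*v - 2*u*v**2 - 2*v**3 + v**2.
No constant or linear terms (consistent with a singular point). Quadratic part: v**2. Cubic part: -2*u**3 + u**2*v - 2*u*v**2 - 2*v**3.
The quadratic part v**2 is a perfect square, so there is a single (double) tangent line v = 0, i.e. y = -3. Restricting the cubic part to that line (v = 0) leaves -2*u**3 ≠ 0, so f is not divisible by v and the branch is v² ≈ 2*u**3 to lowest order — this is a cusp.
Classification: cusp.


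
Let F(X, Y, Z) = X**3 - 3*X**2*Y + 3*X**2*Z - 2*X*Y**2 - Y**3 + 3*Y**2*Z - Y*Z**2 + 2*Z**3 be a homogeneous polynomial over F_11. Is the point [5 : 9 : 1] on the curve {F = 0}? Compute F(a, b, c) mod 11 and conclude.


F(5,9,1) ≡ 4 (mod 11); P is NOT on the curve.

Evaluate F(5, 9, 1) term-by-term (mod 11).
  X**3 ↦ 1·125·1·1 = 125
  -3*X**2*Y ↦ -3·25·9·1 = -675
  3*X**2*Z ↦ 3·25·1·1 = 75
  -2*X*Y**2 ↦ -2·5·81·1 = -810
  -Y**3 ↦ -1·1·729·1 = -729
  3*Y**2*Z ↦ 3·1·81·1 = 243
  -Y*Z**2 ↦ -1·1·9·1 = -9
  2*Z**3 ↦ 2·1·1·1 = 2
Sum: F(5, 9, 1) = (125) + (-675) + (75) + (-810) + (-729) + (243) + (-9) + (2) = -1778.
Reducing mod 11: -1778 ≡ 4 (mod 11).
Since F(a, b, c) ≡ 4 ≠ 0 (mod 11), P does NOT lie on the curve.


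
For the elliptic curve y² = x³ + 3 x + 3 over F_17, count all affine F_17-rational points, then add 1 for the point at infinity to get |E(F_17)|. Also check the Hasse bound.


Affine points = {(2, 0), (6, 4), (6, 13), (10, 8), (10, 9), (12, 4), (12, 13), (14, 1), (14, 16), (16, 4), (16, 13)}; affine count = 11; |E(F_17)| = 12.

Discriminant check: Δ ∝ 4a³ + 27b² = 4·3³ + 27·3² = 4·27 + 27·9 ≡ 11 (mod 17). Nonzero ⇒ E is nonsingular.
For each x ∈ F_17, compute rhs = x³ + 3·x + 3 mod 17, then count y ∈ F_17 with y² ≡ rhs.
  x = 0: rhs = 3, matching y values: none (0 points).
  x = 1: rhs = 7, matching y values: none (0 points).
  x = 2: rhs = 0, matching y values: 0 (1 points).
  x = 3: rhs = 5, matching y values: none (0 points).
  x = 4: rhs = 11, matching y values: none (0 points).
  x = 5: rhs = 7, matching y values: none (0 points).
  x = 6: rhs = 16, matching y values: 4, 13 (2 points).
  x = 7: rhs = 10, matching y values: none (0 points).
  x = 8: rhs = 12, matching y values: none (0 points).
  x = 9: rhs = 11, matching y values: none (0 points).
  x = 10: rhs = 13, matching y values: 8, 9 (2 points).
  x = 11: rhs = 7, matching y values: none (0 points).
  x = 12: rhs = 16, matching y values: 4, 13 (2 points).
  x = 13: rhs = 12, matching y values: none (0 points).
  x = 14: rhs = 1, matching y values: 1, 16 (2 points).
  x = 15: rhs = 6, matching y values: none (0 points).
  x = 16: rhs = 16, matching y values: 4, 13 (2 points).
Total affine count: 11.
Full point count |E(F_17)| = 11 + 1 = 12.
Hasse bound: |12 − (17+1)| = |-6| = 6 ≤ 2√17 ≈ 8.2462 ✓.


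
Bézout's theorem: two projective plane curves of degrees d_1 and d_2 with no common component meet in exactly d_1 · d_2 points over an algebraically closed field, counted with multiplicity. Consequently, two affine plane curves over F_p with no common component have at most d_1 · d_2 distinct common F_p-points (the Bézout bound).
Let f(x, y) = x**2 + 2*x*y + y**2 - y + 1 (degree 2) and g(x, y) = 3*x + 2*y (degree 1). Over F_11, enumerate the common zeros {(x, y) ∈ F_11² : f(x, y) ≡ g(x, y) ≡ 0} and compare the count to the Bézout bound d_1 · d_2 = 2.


Common zeros: {(1, 4), (4, 5)}; count = 2; Bézout bound = 2.

deg(f) = 2, deg(g) = 1, so Bézout bound = 2.
Scan x ∈ F_11. For each x, list the y ∈ F_11 with f(x, y) ≡ 0 and those with g(x, y) ≡ 0 (mod 11); the common zeros in that column are the intersection.
  x = 0: f ≡ 0 at y ∈ ∅; g ≡ 0 at y ∈ {0}; common: ∅.
  x = 1: f ≡ 0 at y ∈ {4, 6}; g ≡ 0 at y ∈ {4}; common: {4}.
  x = 2: f ≡ 0 at y ∈ {4}; g ≡ 0 at y ∈ {8}; common: ∅.
  x = 3: f ≡ 0 at y ∈ ∅; g ≡ 0 at y ∈ {1}; common: ∅.
  x = 4: f ≡ 0 at y ∈ {5, 10}; g ≡ 0 at y ∈ {5}; common: {5}.
  x = 5: f ≡ 0 at y ∈ ∅; g ≡ 0 at y ∈ {9}; common: ∅.
  x = 6: f ≡ 0 at y ∈ ∅; g ≡ 0 at y ∈ {2}; common: ∅.
  x = 7: f ≡ 0 at y ∈ ∅; g ≡ 0 at y ∈ {6}; common: ∅.
  x = 8: f ≡ 0 at y ∈ {2, 5}; g ≡ 0 at y ∈ {10}; common: ∅.
  x = 9: f ≡ 0 at y ∈ {6, 10}; g ≡ 0 at y ∈ {3}; common: ∅.
  x = 10: f ≡ 0 at y ∈ {1, 2}; g ≡ 0 at y ∈ {7}; common: ∅.
Collecting: common zeros = {(1, 4), (4, 5)}, so the count is 2.
Comparison with the Bézout bound: 2 ≤ 2 = deg(f)·deg(g), as expected for curves with no common component (the bound is attained).


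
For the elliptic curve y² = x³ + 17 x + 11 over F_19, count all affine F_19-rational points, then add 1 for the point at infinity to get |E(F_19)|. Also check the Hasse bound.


Affine points = {(0, 7), (0, 12), (6, 5), (6, 14), (7, 6), (7, 13), (9, 0), (11, 3), (11, 16), (12, 9), (12, 10), (13, 4), (13, 15), (16, 3), (16, 16), (17, 8), (17, 11)}; affine count = 17; |E(F_19)| = 18.

Discriminant check: Δ ∝ 4a³ + 27b² = 4·17³ + 27·11² = 4·4913 + 27·121 ≡ 5 (mod 19). Nonzero ⇒ E is nonsingular.
For each x ∈ F_19, compute rhs = x³ + 17·x + 11 mod 19, then count y ∈ F_19 with y² ≡ rhs.
  x = 0: rhs = 11, matching y values: 7, 12 (2 points).
  x = 1: rhs = 10, matching y values: none (0 points).
  x = 2: rhs = 15, matching y values: none (0 points).
  x = 3: rhs = 13, matching y values: none (0 points).
  x = 4: rhs = 10, matching y values: none (0 points).
  x = 5: rhs = 12, matching y values: none (0 points).
  x = 6: rhs = 6, matching y values: 5, 14 (2 points).
  x = 7: rhs = 17, matching y values: 6, 13 (2 points).
  x = 8: rhs = 13, matching y values: none (0 points).
  x = 9: rhs = 0, matching y values: 0 (1 points).
  x = 10: rhs = 3, matching y values: none (0 points).
  x = 11: rhs = 9, matching y values: 3, 16 (2 points).
  x = 12: rhs = 5, matching y values: 9, 10 (2 points).
  x = 13: rhs = 16, matching y values: 4, 15 (2 points).
  x = 14: rhs = 10, matching y values: none (0 points).
  x = 15: rhs = 12, matching y values: none (0 points).
  x = 16: rhs = 9, matching y values: 3, 16 (2 points).
  x = 17: rhs = 7, matching y values: 8, 11 (2 points).
  x = 18: rhs = 12, matching y values: none (0 points).
Total affine count: 17.
Full point count |E(F_19)| = 17 + 1 = 18.
Hasse bound: |18 − (19+1)| = |-2| = 2 ≤ 2√19 ≈ 8.7178 ✓.


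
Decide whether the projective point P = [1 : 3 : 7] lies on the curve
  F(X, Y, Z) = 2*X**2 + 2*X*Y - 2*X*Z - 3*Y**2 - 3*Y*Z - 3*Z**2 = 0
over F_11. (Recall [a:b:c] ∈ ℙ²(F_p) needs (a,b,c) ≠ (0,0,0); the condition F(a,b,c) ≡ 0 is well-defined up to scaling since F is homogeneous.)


F(1,3,7) ≡ 10 (mod 11); P is NOT on the curve.

Evaluate F(1, 3, 7) term-by-term (mod 11).
  2*X**2 ↦ 2·1·1·1 = 2
  2*X*Y ↦ 2·1·3·1 = 6
  -2*X*Z ↦ -2·1·1·7 = -14
  -3*Y**2 ↦ -3·1·9·1 = -27
  -3*Y*Z ↦ -3·1·3·7 = -63
  -3*Z**2 ↦ -3·1·1·49 = -147
Sum: F(1, 3, 7) = (2) + (6) + (-14) + (-27) + (-63) + (-147) = -243.
Reducing mod 11: -243 ≡ 10 (mod 11).
Since F(a, b, c) ≡ 10 ≠ 0 (mod 11), P does NOT lie on the curve.


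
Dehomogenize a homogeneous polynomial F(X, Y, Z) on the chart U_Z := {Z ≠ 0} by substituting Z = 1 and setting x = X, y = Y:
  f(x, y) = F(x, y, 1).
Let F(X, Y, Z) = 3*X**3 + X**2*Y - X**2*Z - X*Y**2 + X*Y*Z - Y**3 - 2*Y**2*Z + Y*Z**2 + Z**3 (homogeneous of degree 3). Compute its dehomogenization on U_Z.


f(x, y) = 3*x**3 + x**2*y - x**2 - x*y**2 + x*y - y**3 - 2*y**2 + y + 1

On U_Z we set Z = 1. Each monomial c·X^i·Y^j·Z^k in F becomes c·x^i·y^j·1^k = c·x^i·y^j.
Substituting Z = 1: F(X, Y, 1) = 3*x**3 + x**2*y - x**2 - x*y**2 + x*y - y**3 - 2*y**2 + y + 1.
Note: deg(f) ≤ deg(F) = 3; strict inequality happens when F is divisible by Z (lost terms).


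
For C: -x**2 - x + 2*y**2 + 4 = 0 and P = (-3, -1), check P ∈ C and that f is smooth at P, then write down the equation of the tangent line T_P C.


Tangent line at P: 5*x - 4*y + 11 = 0.

Step 1: f(-3, -1) = 0, so P lies on C.
Step 2: partial derivatives
  f_x(x, y) = -2*x - 1, f_y(x, y) = 4*y.
  f_x(P) = 5, f_y(P) = -4 (gradient nonzero, so P is smooth).
Step 3: tangent line at P: 5·(x − -3) + -4·(y − -1) = 0.
Expanding: 5*x - 4*y + 11 = 0.


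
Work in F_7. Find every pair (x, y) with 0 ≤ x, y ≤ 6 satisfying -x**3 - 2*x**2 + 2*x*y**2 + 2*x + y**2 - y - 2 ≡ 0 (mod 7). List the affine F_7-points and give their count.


Affine F_7-points: {(0, 2), (0, 6), (1, 2), (1, 3), (2, 0), (2, 3), (3, 1), (4, 2), (6, 1), (6, 5)}; count = 10.

For each of the 49 pairs (x, y) ∈ F_7², evaluate f(x, y) mod 7. Record the zeros.
  x = 0: [0↦5, 1↦5, 2↦0, 3↦4, 4↦3, 5↦4, 6↦0]  zeros at y ∈ {2, 6}
  x = 1: [0↦4, 1↦6, 2↦0, 3↦0, 4↦6, 5↦4, 6↦1]  zeros at y ∈ {2, 3}
  x = 2: [0↦0, 1↦4, 2↦4, 3↦0, 4↦6, 5↦1, 6↦6]  zeros at y ∈ {0, 3}
  x = 3: [0↦1, 1↦0, 2↦6, 3↦5, 4↦4, 5↦3, 6↦2]  zeros at y ∈ {1}
  x = 4: [0↦1, 1↦2, 2↦0, 3↦2, 4↦1, 5↦4, 6↦4]  zeros at y ∈ {2}
  x = 5: [0↦1, 1↦4, 2↦1, 3↦6, 4↦5, 5↦5, 6↦6]  zeros at y ∈ ∅
  x = 6: [0↦2, 1↦0, 2↦3, 3↦4, 4↦3, 5↦0, 6↦2]  zeros at y ∈ {1, 5}
Collecting zeros: affine points = {(0, 2), (0, 6), (1, 2), (1, 3), (2, 0), (2, 3), (3, 1), (4, 2), (6, 1), (6, 5)}.
Total count |C(F_7)_aff| = 10.


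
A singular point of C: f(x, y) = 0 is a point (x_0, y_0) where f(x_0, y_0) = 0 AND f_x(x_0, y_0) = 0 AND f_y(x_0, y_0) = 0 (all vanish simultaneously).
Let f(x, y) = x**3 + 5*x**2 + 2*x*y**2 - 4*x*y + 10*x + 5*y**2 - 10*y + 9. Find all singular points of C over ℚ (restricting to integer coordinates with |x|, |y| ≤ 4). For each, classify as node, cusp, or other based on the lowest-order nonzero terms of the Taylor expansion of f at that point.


Singular points: {(-2, 1)}; classification: node.

Compute partial derivatives:
  f_x = 3*x**2 + 10*x + 2*y**2 - 4*y + 10.
  f_y = 4*x*y - 4*x + 10*y - 10.
Scan x_0 ∈ {−4, ..., 4}. For each x_0, f_y(x_0, y) is a polynomial in y; find its integer roots y ∈ {−4, ..., 4}, then test f_x and f at those candidates.
  x = -4: f_y(-4, y) = 6 - 6*y; vanishes at y ∈ {1}. (-4, 1): f_x = 16 ≠ 0.
  x = -3: f_y(-3, y) = 2 - 2*y; vanishes at y ∈ {1}. (-3, 1): f_x = 5 ≠ 0.
  x = -2: f_y(-2, y) = 2*y - 2; vanishes at y ∈ {1}. (-2, 1): f_x = 0, f = 0 — SINGULAR.
  x = -1: f_y(-1, y) = 6*y - 6; vanishes at y ∈ {1}. (-1, 1): f_x = 1 ≠ 0.
  x = 0: f_y(0, y) = 10*y - 10; vanishes at y ∈ {1}. (0, 1): f_x = 8 ≠ 0.
  x = 1: f_y(1, y) = 14*y - 14; vanishes at y ∈ {1}. (1, 1): f_x = 21 ≠ 0.
  x = 2: f_y(2, y) = 18*y - 18; vanishes at y ∈ {1}. (2, 1): f_x = 40 ≠ 0.
  x = 3: f_y(3, y) = 22*y - 22; vanishes at y ∈ {1}. (3, 1): f_x = 65 ≠ 0.
  x = 4: f_y(4, y) = 26*y - 26; vanishes at y ∈ {1}. (4, 1): f_x = 96 ≠ 0.
Only singular point on the grid: (-2, 1).
Classify: substitute x = -2 + u, y = 1 + v and expand: f = u**3 - u**2 + 2*u*v**2 + v**2.
No constant or linear terms (consistent with a singular point). Quadratic part: -u**2 + v**2. Cubic part: u**3 + 2*u*v**2.
The quadratic part v**2 - u**2 = (v − u)(v + u) splits into two distinct linear factors, so there are two distinct tangent lines y − 1 = ±(x − -2) — this is a node (ordinary double point).
Classification: node.


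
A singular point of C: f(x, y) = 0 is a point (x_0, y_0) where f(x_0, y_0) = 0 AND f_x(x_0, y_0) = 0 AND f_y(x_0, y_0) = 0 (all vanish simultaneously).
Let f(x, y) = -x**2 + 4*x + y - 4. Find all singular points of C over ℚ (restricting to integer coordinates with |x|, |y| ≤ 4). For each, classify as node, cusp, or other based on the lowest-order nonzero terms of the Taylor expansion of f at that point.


No singular points in the scanned grid; C is smooth there.

Compute partial derivatives:
  f_x = 4 - 2*x.
  f_y = 1.
f_y = 1 is a nonzero constant, so f_y never vanishes: no point (x, y) can satisfy f = f_x = f_y = 0. In particular no (x, y) ∈ {−4, ..., 4}² is singular; the curve is smooth.


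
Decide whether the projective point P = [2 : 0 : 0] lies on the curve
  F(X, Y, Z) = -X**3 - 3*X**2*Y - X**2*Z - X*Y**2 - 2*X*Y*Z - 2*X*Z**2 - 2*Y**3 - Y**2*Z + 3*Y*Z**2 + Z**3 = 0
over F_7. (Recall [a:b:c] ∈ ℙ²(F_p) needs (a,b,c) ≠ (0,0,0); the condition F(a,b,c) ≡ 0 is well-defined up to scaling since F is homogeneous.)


F(2,0,0) ≡ 6 (mod 7); P is NOT on the curve.

Evaluate F(2, 0, 0) term-by-term (mod 7).
  -X**3 ↦ -1·8·1·1 = -8
  -3*X**2*Y ↦ -3·4·0·1 = 0
  -X**2*Z ↦ -1·4·1·0 = 0
  -X*Y**2 ↦ -1·2·0·1 = 0
  -2*X*Y*Z ↦ -2·2·0·0 = 0
  -2*X*Z**2 ↦ -2·2·1·0 = 0
  -2*Y**3 ↦ -2·1·0·1 = 0
  -Y**2*Z ↦ -1·1·0·0 = 0
  3*Y*Z**2 ↦ 3·1·0·0 = 0
  Z**3 ↦ 1·1·1·0 = 0
Sum: F(2, 0, 0) = (-8) + (0) + (0) + (0) + (0) + (0) + (0) + (0) + (0) + (0) = -8.
Reducing mod 7: -8 ≡ 6 (mod 7).
Since F(a, b, c) ≡ 6 ≠ 0 (mod 7), P does NOT lie on the curve.


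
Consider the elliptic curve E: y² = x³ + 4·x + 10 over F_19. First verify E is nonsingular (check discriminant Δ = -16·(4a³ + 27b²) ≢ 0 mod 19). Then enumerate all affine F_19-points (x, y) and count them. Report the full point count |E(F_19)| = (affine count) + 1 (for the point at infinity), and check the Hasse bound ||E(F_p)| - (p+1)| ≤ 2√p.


Affine points = {(2, 8), (2, 11), (3, 7), (3, 12), (7, 1), (7, 18), (10, 9), (10, 10), (11, 6), (11, 13), (12, 0), (13, 6), (13, 13), (14, 6), (14, 13), (15, 5), (15, 14), (16, 3), (16, 16), (18, 9), (18, 10)}; affine count = 21; |E(F_19)| = 22.

Discriminant check: Δ ∝ 4a³ + 27b² = 4·4³ + 27·10² = 4·64 + 27·100 ≡ 11 (mod 19). Nonzero ⇒ E is nonsingular.
For each x ∈ F_19, compute rhs = x³ + 4·x + 10 mod 19, then count y ∈ F_19 with y² ≡ rhs.
  x = 0: rhs = 10, matching y values: none (0 points).
  x = 1: rhs = 15, matching y values: none (0 points).
  x = 2: rhs = 7, matching y values: 8, 11 (2 points).
  x = 3: rhs = 11, matching y values: 7, 12 (2 points).
  x = 4: rhs = 14, matching y values: none (0 points).
  x = 5: rhs = 3, matching y values: none (0 points).
  x = 6: rhs = 3, matching y values: none (0 points).
  x = 7: rhs = 1, matching y values: 1, 18 (2 points).
  x = 8: rhs = 3, matching y values: none (0 points).
  x = 9: rhs = 15, matching y values: none (0 points).
  x = 10: rhs = 5, matching y values: 9, 10 (2 points).
  x = 11: rhs = 17, matching y values: 6, 13 (2 points).
  x = 12: rhs = 0, matching y values: 0 (1 points).
  x = 13: rhs = 17, matching y values: 6, 13 (2 points).
  x = 14: rhs = 17, matching y values: 6, 13 (2 points).
  x = 15: rhs = 6, matching y values: 5, 14 (2 points).
  x = 16: rhs = 9, matching y values: 3, 16 (2 points).
  x = 17: rhs = 13, matching y values: none (0 points).
  x = 18: rhs = 5, matching y values: 9, 10 (2 points).
Total affine count: 21.
Full point count |E(F_19)| = 21 + 1 = 22.
Hasse bound: |22 − (19+1)| = |2| = 2 ≤ 2√19 ≈ 8.7178 ✓.


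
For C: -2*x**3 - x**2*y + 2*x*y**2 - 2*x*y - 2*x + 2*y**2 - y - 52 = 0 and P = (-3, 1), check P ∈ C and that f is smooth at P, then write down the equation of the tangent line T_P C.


Tangent line at P: -50*x - 12*y - 138 = 0.

Step 1: f(-3, 1) = 0, so P lies on C.
Step 2: partial derivatives
  f_x(x, y) = -6*x**2 - 2*x*y + 2*y**2 - 2*y - 2, f_y(x, y) = -x**2 + 4*x*y - 2*x + 4*y - 1.
  f_x(P) = -50, f_y(P) = -12 (gradient nonzero, so P is smooth).
Step 3: tangent line at P: -50·(x − -3) + -12·(y − 1) = 0.
Expanding: -50*x - 12*y - 138 = 0.


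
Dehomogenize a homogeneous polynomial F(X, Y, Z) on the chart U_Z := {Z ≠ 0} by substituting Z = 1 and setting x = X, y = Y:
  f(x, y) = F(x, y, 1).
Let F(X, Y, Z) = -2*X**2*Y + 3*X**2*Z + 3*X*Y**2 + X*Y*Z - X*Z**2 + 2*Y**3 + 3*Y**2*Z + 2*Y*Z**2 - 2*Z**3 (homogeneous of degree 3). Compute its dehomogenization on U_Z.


f(x, y) = -2*x**2*y + 3*x**2 + 3*x*y**2 + x*y - x + 2*y**3 + 3*y**2 + 2*y - 2

On U_Z we set Z = 1. Each monomial c·X^i·Y^j·Z^k in F becomes c·x^i·y^j·1^k = c·x^i·y^j.
Substituting Z = 1: F(X, Y, 1) = -2*x**2*y + 3*x**2 + 3*x*y**2 + x*y - x + 2*y**3 + 3*y**2 + 2*y - 2.
Note: deg(f) ≤ deg(F) = 3; strict inequality happens when F is divisible by Z (lost terms).


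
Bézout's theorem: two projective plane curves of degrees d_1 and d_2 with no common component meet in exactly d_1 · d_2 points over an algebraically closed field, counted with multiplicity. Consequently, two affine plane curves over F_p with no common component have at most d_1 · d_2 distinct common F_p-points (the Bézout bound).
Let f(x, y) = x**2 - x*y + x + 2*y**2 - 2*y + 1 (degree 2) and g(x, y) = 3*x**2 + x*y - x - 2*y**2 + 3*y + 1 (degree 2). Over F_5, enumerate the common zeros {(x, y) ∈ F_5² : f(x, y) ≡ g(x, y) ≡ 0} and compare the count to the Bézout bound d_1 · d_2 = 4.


Common zeros: ∅; count = 0; Bézout bound = 4.

deg(f) = 2, deg(g) = 2, so Bézout bound = 4.
Scan x ∈ F_5. For each x, list the y ∈ F_5 with f(x, y) ≡ 0 and those with g(x, y) ≡ 0 (mod 5); the common zeros in that column are the intersection.
  x = 0: f ≡ 0 at y ∈ {2, 4}; g ≡ 0 at y ∈ ∅; common: ∅.
  x = 1: f ≡ 0 at y ∈ {2}; g ≡ 0 at y ∈ {1}; common: ∅.
  x = 2: f ≡ 0 at y ∈ {1}; g ≡ 0 at y ∈ ∅; common: ∅.
  x = 3: f ≡ 0 at y ∈ {1, 4}; g ≡ 0 at y ∈ {0, 3}; common: ∅.
  x = 4: f ≡ 0 at y ∈ ∅; g ≡ 0 at y ∈ {0, 1}; common: ∅.
Collecting: common zeros = ∅, so the count is 0.
Comparison with the Bézout bound: 0 ≤ 4 = deg(f)·deg(g), as expected for curves with no common component (the affine F_5-count falls short of the bound because intersections may lie at infinity, over extension fields, or carry multiplicity).


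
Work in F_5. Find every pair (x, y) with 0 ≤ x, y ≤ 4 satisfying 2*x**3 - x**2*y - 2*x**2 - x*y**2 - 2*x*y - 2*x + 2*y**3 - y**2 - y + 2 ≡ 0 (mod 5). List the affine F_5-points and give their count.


Affine F_5-points: {(0, 4), (1, 0), (1, 2), (1, 4), (2, 4), (3, 2), (4, 0)}; count = 7.

For each of the 25 pairs (x, y) ∈ F_5², evaluate f(x, y) mod 5. Record the zeros.
  x = 0: [0↦2, 1↦2, 2↦2, 3↦4, 4↦0]  zeros at y ∈ {4}
  x = 1: [0↦0, 1↦1, 2↦0, 3↦4, 4↦0]  zeros at y ∈ {0, 2, 4}
  x = 2: [0↦1, 1↦1, 2↦2, 3↦1, 4↦0]  zeros at y ∈ {4}
  x = 3: [0↦2, 1↦4, 2↦0, 3↦2, 4↦2]  zeros at y ∈ {2}
  x = 4: [0↦0, 1↦2, 2↦1, 3↦4, 4↦3]  zeros at y ∈ {0}
Collecting zeros: affine points = {(0, 4), (1, 0), (1, 2), (1, 4), (2, 4), (3, 2), (4, 0)}.
Total count |C(F_5)_aff| = 7.


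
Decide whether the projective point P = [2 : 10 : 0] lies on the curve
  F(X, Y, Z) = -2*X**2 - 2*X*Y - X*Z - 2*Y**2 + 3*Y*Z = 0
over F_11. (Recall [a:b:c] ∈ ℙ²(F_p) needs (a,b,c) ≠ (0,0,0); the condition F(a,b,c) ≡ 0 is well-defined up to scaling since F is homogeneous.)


F(2,10,0) ≡ 5 (mod 11); P is NOT on the curve.

Evaluate F(2, 10, 0) term-by-term (mod 11).
  -2*X**2 ↦ -2·4·1·1 = -8
  -2*X*Y ↦ -2·2·10·1 = -40
  -X*Z ↦ -1·2·1·0 = 0
  -2*Y**2 ↦ -2·1·100·1 = -200
  3*Y*Z ↦ 3·1·10·0 = 0
Sum: F(2, 10, 0) = (-8) + (-40) + (0) + (-200) + (0) = -248.
Reducing mod 11: -248 ≡ 5 (mod 11).
Since F(a, b, c) ≡ 5 ≠ 0 (mod 11), P does NOT lie on the curve.


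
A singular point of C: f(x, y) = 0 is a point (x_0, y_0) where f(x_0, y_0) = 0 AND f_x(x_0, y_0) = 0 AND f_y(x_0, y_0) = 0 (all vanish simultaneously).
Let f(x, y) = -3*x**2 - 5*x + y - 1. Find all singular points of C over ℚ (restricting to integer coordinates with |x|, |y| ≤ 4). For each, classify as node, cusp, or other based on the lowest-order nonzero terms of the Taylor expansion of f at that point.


No singular points in the scanned grid; C is smooth there.

Compute partial derivatives:
  f_x = -6*x - 5.
  f_y = 1.
f_y = 1 is a nonzero constant, so f_y never vanishes: no point (x, y) can satisfy f = f_x = f_y = 0. In particular no (x, y) ∈ {−4, ..., 4}² is singular; the curve is smooth.
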